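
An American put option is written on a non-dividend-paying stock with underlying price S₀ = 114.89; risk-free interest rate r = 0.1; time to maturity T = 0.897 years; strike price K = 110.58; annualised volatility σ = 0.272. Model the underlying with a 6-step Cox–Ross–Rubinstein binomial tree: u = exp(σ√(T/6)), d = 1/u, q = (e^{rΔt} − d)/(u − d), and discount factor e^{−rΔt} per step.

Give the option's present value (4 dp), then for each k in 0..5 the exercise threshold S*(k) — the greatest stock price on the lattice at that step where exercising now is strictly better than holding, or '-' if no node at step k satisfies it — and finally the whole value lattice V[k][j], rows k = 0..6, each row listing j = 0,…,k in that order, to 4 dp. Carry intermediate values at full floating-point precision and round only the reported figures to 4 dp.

Δt=0.14950  u=1.11090  d=0.90017  q=0.54521  discount=0.98516
step 6 (expiry): payoffs max(K−S,0) = 49.4527 35.1430 17.4835 0.0000 0.0000 0.0000 0.0000
step 5: (k=5,j=0): S=67.9062, (K−S)⁺=42.6738, hold=41.0329 ⇒ V=42.6738 exercise | (k=5,j=1): S=83.8028, (K−S)⁺=26.7772, hold=25.1363 ⇒ V=26.7772 exercise | (k=5,j=2): S=103.4208, (K−S)⁺=7.1592, hold=7.8333 ⇒ V=7.8333 continue | (k=5,j=3): S=127.6312, (K−S)⁺=0.0000, hold=0.0000 ⇒ V=0.0000 continue | (k=5,j=4): S=157.5091, (K−S)⁺=0.0000, hold=0.0000 ⇒ V=0.0000 continue | (k=5,j=5): S=194.3814, (K−S)⁺=0.0000, hold=0.0000 ⇒ V=0.0000 continue  boundary S*=83.8028
step 4: (k=4,j=0): S=75.4370, (K−S)⁺=35.1430, hold=33.5022 ⇒ V=35.1430 exercise | (k=4,j=1): S=93.0965, (K−S)⁺=17.4835, hold=16.2047 ⇒ V=17.4835 exercise | (k=4,j=2): S=114.8900, (K−S)⁺=0.0000, hold=3.5097 ⇒ V=3.5097 continue | (k=4,j=3): S=141.7853, (K−S)⁺=0.0000, hold=0.0000 ⇒ V=0.0000 continue | (k=4,j=4): S=174.9767, (K−S)⁺=0.0000, hold=0.0000 ⇒ V=0.0000 continue  boundary S*=93.0965
step 3: (k=3,j=0): S=83.8028, (K−S)⁺=26.7772, hold=25.1363 ⇒ V=26.7772 exercise | (k=3,j=1): S=103.4208, (K−S)⁺=7.1592, hold=9.7185 ⇒ V=9.7185 continue | (k=3,j=2): S=127.6312, (K−S)⁺=0.0000, hold=1.5725 ⇒ V=1.5725 continue | (k=3,j=3): S=157.5091, (K−S)⁺=0.0000, hold=0.0000 ⇒ V=0.0000 continue  boundary S*=83.8028
step 2: (k=2,j=0): S=93.0965, (K−S)⁺=17.4835, hold=17.2173 ⇒ V=17.4835 exercise | (k=2,j=1): S=114.8900, (K−S)⁺=0.0000, hold=5.1989 ⇒ V=5.1989 continue | (k=2,j=2): S=141.7853, (K−S)⁺=0.0000, hold=0.7045 ⇒ V=0.7045 continue  boundary S*=93.0965
step 1: (k=1,j=0): S=103.4208, (K−S)⁺=7.1592, hold=10.6258 ⇒ V=10.6258 continue | (k=1,j=1): S=127.6312, (K−S)⁺=0.0000, hold=2.7077 ⇒ V=2.7077 continue  boundary S*=-
step 0: (k=0,j=0): S=114.8900, (K−S)⁺=0.0000, hold=6.2152 ⇒ V=6.2152 continue  boundary S*=-

price = 6.2152
boundary = - - 93.0965 83.8028 93.0965 83.8028
tree:
6.2152
10.6258 2.7077
17.4835 5.1989 0.7045
26.7772 9.7185 1.5725 0.0000
35.1430 17.4835 3.5097 0.0000 0.0000
42.6738 26.7772 7.8333 0.0000 0.0000 0.0000
49.4527 35.1430 17.4835 0.0000 0.0000 0.0000 0.0000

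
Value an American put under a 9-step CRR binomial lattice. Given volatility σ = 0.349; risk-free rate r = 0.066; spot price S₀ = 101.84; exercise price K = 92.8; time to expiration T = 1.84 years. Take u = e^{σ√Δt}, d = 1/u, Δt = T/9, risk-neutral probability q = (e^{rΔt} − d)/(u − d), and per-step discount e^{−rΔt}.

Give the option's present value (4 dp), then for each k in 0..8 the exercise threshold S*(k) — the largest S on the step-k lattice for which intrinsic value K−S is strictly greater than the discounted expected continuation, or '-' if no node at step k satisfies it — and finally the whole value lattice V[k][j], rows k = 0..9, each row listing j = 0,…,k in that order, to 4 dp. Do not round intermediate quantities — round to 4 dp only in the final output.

price = 10.2243
boundary = - - - 63.4338 54.1736 63.4338 54.1736 63.4338 74.2768
tree:
10.2243
14.9641 5.8262
21.2985 9.1213 2.7341
29.3662 13.9175 4.6378 0.9306
38.6264 20.5930 7.7103 1.7331 0.1643
46.5347 29.3662 12.4973 3.1979 0.3355 0.0000
53.2886 38.6264 19.5966 5.8337 0.6849 0.0000 0.0000
59.0565 46.5347 29.3662 10.4914 1.3981 0.0000 0.0000 0.0000
63.9824 53.2886 38.6264 18.5232 2.8542 0.0000 0.0000 0.0000 0.0000
68.1893 59.0565 46.5347 29.3662 5.8267 0.0000 0.0000 0.0000 0.0000 0.0000

Δt=0.20444  u=1.17093  d=0.85402  q=0.50350  discount=0.98660
step 9 (expiry): payoffs max(K−S,0) = 68.1893 59.0565 46.5347 29.3662 5.8267 0.0000 0.0000 0.0000 0.0000 0.0000
step 8: (k=8,j=0): S=28.8176, (K−S)⁺=63.9824, hold=62.7387 ⇒ V=63.9824 exercise | (k=8,j=1): S=39.5114, (K−S)⁺=53.2886, hold=52.0448 ⇒ V=53.2886 exercise | (k=8,j=2): S=54.1736, (K−S)⁺=38.6264, hold=37.3826 ⇒ V=38.6264 exercise | (k=8,j=3): S=74.2768, (K−S)⁺=18.5232, hold=17.2794 ⇒ V=18.5232 exercise | (k=8,j=4): S=101.8400, (K−S)⁺=0.0000, hold=2.8542 ⇒ V=2.8542 continue | (k=8,j=5): S=139.6316, (K−S)⁺=0.0000, hold=0.0000 ⇒ V=0.0000 continue | (k=8,j=6): S=191.4472, (K−S)⁺=0.0000, hold=0.0000 ⇒ V=0.0000 continue | (k=8,j=7): S=262.4908, (K−S)⁺=0.0000, hold=0.0000 ⇒ V=0.0000 continue | (k=8,j=8): S=359.8980, (K−S)⁺=0.0000, hold=0.0000 ⇒ V=0.0000 continue  boundary S*=74.2768
step 7: (k=7,j=0): S=33.7435, (K−S)⁺=59.0565, hold=57.8127 ⇒ V=59.0565 exercise | (k=7,j=1): S=46.2653, (K−S)⁺=46.5347, hold=45.2909 ⇒ V=46.5347 exercise | (k=7,j=2): S=63.4338, (K−S)⁺=29.3662, hold=28.1225 ⇒ V=29.3662 exercise | (k=7,j=3): S=86.9733, (K−S)⁺=5.8267, hold=10.4914 ⇒ V=10.4914 continue | (k=7,j=4): S=119.2480, (K−S)⁺=0.0000, hold=1.3981 ⇒ V=1.3981 continue | (k=7,j=5): S=163.4994, (K−S)⁺=0.0000, hold=0.0000 ⇒ V=0.0000 continue | (k=7,j=6): S=224.1721, (K−S)⁺=0.0000, hold=0.0000 ⇒ V=0.0000 continue | (k=7,j=7): S=307.3596, (K−S)⁺=0.0000, hold=0.0000 ⇒ V=0.0000 continue  boundary S*=63.4338
step 6: (k=6,j=0): S=39.5114, (K−S)⁺=53.2886, hold=52.0448 ⇒ V=53.2886 exercise | (k=6,j=1): S=54.1736, (K−S)⁺=38.6264, hold=37.3826 ⇒ V=38.6264 exercise | (k=6,j=2): S=74.2768, (K−S)⁺=18.5232, hold=19.5966 ⇒ V=19.5966 continue | (k=6,j=3): S=101.8400, (K−S)⁺=0.0000, hold=5.8337 ⇒ V=5.8337 continue | (k=6,j=4): S=139.6316, (K−S)⁺=0.0000, hold=0.6849 ⇒ V=0.6849 continue | (k=6,j=5): S=191.4472, (K−S)⁺=0.0000, hold=0.0000 ⇒ V=0.0000 continue | (k=6,j=6): S=262.4908, (K−S)⁺=0.0000, hold=0.0000 ⇒ V=0.0000 continue  boundary S*=54.1736
step 5: (k=5,j=0): S=46.2653, (K−S)⁺=46.5347, hold=45.2909 ⇒ V=46.5347 exercise | (k=5,j=1): S=63.4338, (K−S)⁺=29.3662, hold=28.6557 ⇒ V=29.3662 exercise | (k=5,j=2): S=86.9733, (K−S)⁺=5.8267, hold=12.4973 ⇒ V=12.4973 continue | (k=5,j=3): S=119.2480, (K−S)⁺=0.0000, hold=3.1979 ⇒ V=3.1979 continue | (k=5,j=4): S=163.4994, (K−S)⁺=0.0000, hold=0.3355 ⇒ V=0.3355 continue | (k=5,j=5): S=224.1721, (K−S)⁺=0.0000, hold=0.0000 ⇒ V=0.0000 continue  boundary S*=63.4338
step 4: (k=4,j=0): S=54.1736, (K−S)⁺=38.6264, hold=37.3826 ⇒ V=38.6264 exercise | (k=4,j=1): S=74.2768, (K−S)⁺=18.5232, hold=20.5930 ⇒ V=20.5930 continue | (k=4,j=2): S=101.8400, (K−S)⁺=0.0000, hold=7.7103 ⇒ V=7.7103 continue | (k=4,j=3): S=139.6316, (K−S)⁺=0.0000, hold=1.7331 ⇒ V=1.7331 continue | (k=4,j=4): S=191.4472, (K−S)⁺=0.0000, hold=0.1643 ⇒ V=0.1643 continue  boundary S*=54.1736
step 3: (k=3,j=0): S=63.4338, (K−S)⁺=29.3662, hold=29.1506 ⇒ V=29.3662 exercise | (k=3,j=1): S=86.9733, (K−S)⁺=5.8267, hold=13.9175 ⇒ V=13.9175 continue | (k=3,j=2): S=119.2480, (K−S)⁺=0.0000, hold=4.6378 ⇒ V=4.6378 continue | (k=3,j=3): S=163.4994, (K−S)⁺=0.0000, hold=0.9306 ⇒ V=0.9306 continue  boundary S*=63.4338
step 2: (k=2,j=0): S=74.2768, (K−S)⁺=18.5232, hold=21.2985 ⇒ V=21.2985 continue | (k=2,j=1): S=101.8400, (K−S)⁺=0.0000, hold=9.1213 ⇒ V=9.1213 continue | (k=2,j=2): S=139.6316, (K−S)⁺=0.0000, hold=2.7341 ⇒ V=2.7341 continue  boundary S*=-
step 1: (k=1,j=0): S=86.9733, (K−S)⁺=5.8267, hold=14.9641 ⇒ V=14.9641 continue | (k=1,j=1): S=119.2480, (K−S)⁺=0.0000, hold=5.8262 ⇒ V=5.8262 continue  boundary S*=-
step 0: (k=0,j=0): S=101.8400, (K−S)⁺=0.0000, hold=10.2243 ⇒ V=10.2243 continue  boundary S*=-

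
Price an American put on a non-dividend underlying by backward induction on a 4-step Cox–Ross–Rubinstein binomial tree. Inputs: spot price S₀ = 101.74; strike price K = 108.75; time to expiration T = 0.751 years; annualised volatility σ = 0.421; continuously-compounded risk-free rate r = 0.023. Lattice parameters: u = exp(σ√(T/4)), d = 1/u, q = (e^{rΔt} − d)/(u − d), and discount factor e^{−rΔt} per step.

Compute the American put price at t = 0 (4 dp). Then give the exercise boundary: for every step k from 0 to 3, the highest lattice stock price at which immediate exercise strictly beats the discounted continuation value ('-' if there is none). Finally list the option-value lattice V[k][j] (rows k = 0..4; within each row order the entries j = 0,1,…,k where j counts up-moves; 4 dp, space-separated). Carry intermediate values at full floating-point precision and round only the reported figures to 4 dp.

Δt=0.18775  u=1.20012  d=0.83325  q=0.46632  discount=0.99569
step 4 (expiry): payoffs max(K−S,0) = 59.7049 38.1111 7.0100 0.0000 0.0000
step 3: (k=3,j=0): S=58.8600, (K−S)⁺=49.8900, hold=49.4214 ⇒ V=49.8900 exercise | (k=3,j=1): S=84.7750, (K−S)⁺=23.9750, hold=23.5064 ⇒ V=23.9750 exercise | (k=3,j=2): S=122.1000, (K−S)⁺=0.0000, hold=3.7250 ⇒ V=3.7250 continue | (k=3,j=3): S=175.8586, (K−S)⁺=0.0000, hold=0.0000 ⇒ V=0.0000 continue  boundary S*=84.7750
step 2: (k=2,j=0): S=70.6389, (K−S)⁺=38.1111, hold=37.6425 ⇒ V=38.1111 exercise | (k=2,j=1): S=101.7400, (K−S)⁺=7.0100, hold=14.4695 ⇒ V=14.4695 continue | (k=2,j=2): S=146.5344, (K−S)⁺=0.0000, hold=1.9794 ⇒ V=1.9794 continue  boundary S*=70.6389
step 1: (k=1,j=0): S=84.7750, (K−S)⁺=23.9750, hold=26.9699 ⇒ V=26.9699 continue | (k=1,j=1): S=122.1000, (K−S)⁺=0.0000, hold=8.6079 ⇒ V=8.6079 continue  boundary S*=-
step 0: (k=0,j=0): S=101.7400, (K−S)⁺=7.0100, hold=18.3281 ⇒ V=18.3281 continue  boundary S*=-

price = 18.3281
boundary = - - 70.6389 84.7750
tree:
18.3281
26.9699 8.6079
38.1111 14.4695 1.9794
49.8900 23.9750 3.7250 0.0000
59.7049 38.1111 7.0100 0.0000 0.0000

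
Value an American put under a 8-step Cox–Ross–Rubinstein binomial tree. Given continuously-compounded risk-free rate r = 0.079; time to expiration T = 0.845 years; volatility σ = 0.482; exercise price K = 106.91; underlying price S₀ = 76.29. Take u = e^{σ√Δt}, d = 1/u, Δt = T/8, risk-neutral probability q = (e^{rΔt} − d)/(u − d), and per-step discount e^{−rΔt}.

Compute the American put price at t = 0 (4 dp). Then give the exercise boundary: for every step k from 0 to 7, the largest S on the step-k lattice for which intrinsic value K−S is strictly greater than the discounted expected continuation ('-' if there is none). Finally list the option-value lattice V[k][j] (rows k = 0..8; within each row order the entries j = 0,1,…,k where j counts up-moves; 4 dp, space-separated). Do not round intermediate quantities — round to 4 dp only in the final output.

params: Δt=0.10562 u=1.16959 d=0.85500 q=0.48755 e^(-rΔt)=0.99169
t_8 payoffs: 85.1224 77.1060 66.1402 51.1397 30.6200 2.5505 0.0000 0.0000 0.0000
t_7: node(7,0) S=25.4825 payoff=81.4275 vs cont=80.5391 → 81.4275 [stop]  node(7,1) S=34.8583 payoff=72.0517 vs cont=71.1633 → 72.0517 [stop]  node(7,2) S=47.6838 payoff=59.2262 vs cont=58.3378 → 59.2262 [stop]  node(7,3) S=65.2282 payoff=41.6818 vs cont=40.7934 → 41.6818 [stop]  node(7,4) S=89.2277 payoff=17.6823 vs cont=16.7939 → 17.6823 [stop]  node(7,5) S=122.0575 payoff=0.0000 vs cont=1.2961 → 1.2961 [wait]  node(7,6) S=166.9663 payoff=0.0000 vs cont=0.0000 → 0.0000 [wait]  node(7,7) S=228.3985 payoff=0.0000 vs cont=0.0000 → 0.0000 [wait]  ⇒ S*(7)=89.2277
t_6: node(6,0) S=29.8040 payoff=77.1060 vs cont=76.2176 → 77.1060 [stop]  node(6,1) S=40.7698 payoff=66.1402 vs cont=65.2518 → 66.1402 [stop]  node(6,2) S=55.7703 payoff=51.1397 vs cont=50.2513 → 51.1397 [stop]  node(6,3) S=76.2900 payoff=30.6200 vs cont=29.7316 → 30.6200 [stop]  node(6,4) S=104.3595 payoff=2.5505 vs cont=9.6126 → 9.6126 [wait]  node(6,5) S=142.7567 payoff=0.0000 vs cont=0.6587 → 0.6587 [wait]  node(6,6) S=195.2815 payoff=0.0000 vs cont=0.0000 → 0.0000 [wait]  ⇒ S*(6)=76.2900
t_5: node(5,0) S=34.8583 payoff=72.0517 vs cont=71.1633 → 72.0517 [stop]  node(5,1) S=47.6838 payoff=59.2262 vs cont=58.3378 → 59.2262 [stop]  node(5,2) S=65.2282 payoff=41.6818 vs cont=40.7934 → 41.6818 [stop]  node(5,3) S=89.2277 payoff=17.6823 vs cont=20.2084 → 20.2084 [wait]  node(5,4) S=122.0575 payoff=0.0000 vs cont=5.2035 → 5.2035 [wait]  node(5,5) S=166.9663 payoff=0.0000 vs cont=0.3347 → 0.3347 [wait]  ⇒ S*(5)=65.2282
t_4: node(4,0) S=40.7698 payoff=66.1402 vs cont=65.2518 → 66.1402 [stop]  node(4,1) S=55.7703 payoff=51.1397 vs cont=50.2513 → 51.1397 [stop]  node(4,2) S=76.2900 payoff=30.6200 vs cont=30.9530 → 30.9530 [wait]  node(4,3) S=104.3595 payoff=2.5505 vs cont=12.7856 → 12.7856 [wait]  node(4,4) S=142.7567 payoff=0.0000 vs cont=2.8062 → 2.8062 [wait]  ⇒ S*(4)=55.7703
t_3: node(3,0) S=47.6838 payoff=59.2262 vs cont=58.3378 → 59.2262 [stop]  node(3,1) S=65.2282 payoff=41.6818 vs cont=40.9544 → 41.6818 [stop]  node(3,2) S=89.2277 payoff=17.6823 vs cont=21.9118 → 21.9118 [wait]  node(3,3) S=122.0575 payoff=0.0000 vs cont=7.8543 → 7.8543 [wait]  ⇒ S*(3)=65.2282
t_2: node(2,0) S=55.7703 payoff=51.1397 vs cont=50.2513 → 51.1397 [stop]  node(2,1) S=76.2900 payoff=30.6200 vs cont=31.7766 → 31.7766 [wait]  node(2,2) S=104.3595 payoff=2.5505 vs cont=14.9329 → 14.9329 [wait]  ⇒ S*(2)=55.7703
t_1: node(1,0) S=65.2282 payoff=41.6818 vs cont=41.3526 → 41.6818 [stop]  node(1,1) S=89.2277 payoff=17.6823 vs cont=23.3686 → 23.3686 [wait]  ⇒ S*(1)=65.2282
t_0: node(0,0) S=76.2900 payoff=30.6200 vs cont=32.4810 → 32.4810 [wait]  ⇒ S*(0)=-

price = 32.4810
boundary = - 65.2282 55.7703 65.2282 55.7703 65.2282 76.2900 89.2277
tree:
32.4810
41.6818 23.3686
51.1397 31.7766 14.9329
59.2262 41.6818 21.9118 7.8543
66.1402 51.1397 30.9530 12.7856 2.8062
72.0517 59.2262 41.6818 20.2084 5.2035 0.3347
77.1060 66.1402 51.1397 30.6200 9.6126 0.6587 0.0000
81.4275 72.0517 59.2262 41.6818 17.6823 1.2961 0.0000 0.0000
85.1224 77.1060 66.1402 51.1397 30.6200 2.5505 0.0000 0.0000 0.0000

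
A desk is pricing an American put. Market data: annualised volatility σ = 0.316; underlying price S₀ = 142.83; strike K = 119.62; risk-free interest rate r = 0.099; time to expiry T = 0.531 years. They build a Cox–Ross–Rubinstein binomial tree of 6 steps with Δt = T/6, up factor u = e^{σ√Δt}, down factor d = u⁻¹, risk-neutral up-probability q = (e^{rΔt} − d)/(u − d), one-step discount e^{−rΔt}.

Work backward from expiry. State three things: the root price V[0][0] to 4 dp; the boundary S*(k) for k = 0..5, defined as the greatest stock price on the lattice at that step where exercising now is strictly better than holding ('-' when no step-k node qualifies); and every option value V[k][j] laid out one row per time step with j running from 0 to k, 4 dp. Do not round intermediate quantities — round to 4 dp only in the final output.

Δt=0.08850  u=1.09857  d=0.91028  q=0.52325  discount=0.99128
step 6 (expiry): payoffs max(K−S,0) = 38.3632 21.5552 1.2705 0.0000 0.0000 0.0000 0.0000
step 5: (k=5,j=0): S=89.2661, (K−S)⁺=30.3539, hold=29.3104 ⇒ V=30.3539 exercise | (k=5,j=1): S=107.7308, (K−S)⁺=11.8892, hold=10.8458 ⇒ V=11.8892 exercise | (k=5,j=2): S=130.0148, (K−S)⁺=0.0000, hold=0.6004 ⇒ V=0.6004 continue | (k=5,j=3): S=156.9083, (K−S)⁺=0.0000, hold=0.0000 ⇒ V=0.0000 continue | (k=5,j=4): S=189.3648, (K−S)⁺=0.0000, hold=0.0000 ⇒ V=0.0000 continue | (k=5,j=5): S=228.5348, (K−S)⁺=0.0000, hold=0.0000 ⇒ V=0.0000 continue  boundary S*=107.7308
step 4: (k=4,j=0): S=98.0648, (K−S)⁺=21.5552, hold=20.5117 ⇒ V=21.5552 exercise | (k=4,j=1): S=118.3495, (K−S)⁺=1.2705, hold=5.9302 ⇒ V=5.9302 continue | (k=4,j=2): S=142.8300, (K−S)⁺=0.0000, hold=0.2838 ⇒ V=0.2838 continue | (k=4,j=3): S=172.3743, (K−S)⁺=0.0000, hold=0.0000 ⇒ V=0.0000 continue | (k=4,j=4): S=208.0299, (K−S)⁺=0.0000, hold=0.0000 ⇒ V=0.0000 continue  boundary S*=98.0648
step 3: (k=3,j=0): S=107.7308, (K−S)⁺=11.8892, hold=13.2627 ⇒ V=13.2627 continue | (k=3,j=1): S=130.0148, (K−S)⁺=0.0000, hold=2.9497 ⇒ V=2.9497 continue | (k=3,j=2): S=156.9083, (K−S)⁺=0.0000, hold=0.1341 ⇒ V=0.1341 continue | (k=3,j=3): S=189.3648, (K−S)⁺=0.0000, hold=0.0000 ⇒ V=0.0000 continue  boundary S*=-
step 2: (k=2,j=0): S=118.3495, (K−S)⁺=1.2705, hold=7.7978 ⇒ V=7.7978 continue | (k=2,j=1): S=142.8300, (K−S)⁺=0.0000, hold=1.4636 ⇒ V=1.4636 continue | (k=2,j=2): S=172.3743, (K−S)⁺=0.0000, hold=0.0634 ⇒ V=0.0634 continue  boundary S*=-
step 1: (k=1,j=0): S=130.0148, (K−S)⁺=0.0000, hold=4.4443 ⇒ V=4.4443 continue | (k=1,j=1): S=156.9083, (K−S)⁺=0.0000, hold=0.7245 ⇒ V=0.7245 continue  boundary S*=-
step 0: (k=0,j=0): S=142.8300, (K−S)⁺=0.0000, hold=2.4761 ⇒ V=2.4761 continue  boundary S*=-

price = 2.4761
boundary = - - - - 98.0648 107.7308
tree:
2.4761
4.4443 0.7245
7.7978 1.4636 0.0634
13.2627 2.9497 0.1341 0.0000
21.5552 5.9302 0.2838 0.0000 0.0000
30.3539 11.8892 0.6004 0.0000 0.0000 0.0000
38.3632 21.5552 1.2705 0.0000 0.0000 0.0000 0.0000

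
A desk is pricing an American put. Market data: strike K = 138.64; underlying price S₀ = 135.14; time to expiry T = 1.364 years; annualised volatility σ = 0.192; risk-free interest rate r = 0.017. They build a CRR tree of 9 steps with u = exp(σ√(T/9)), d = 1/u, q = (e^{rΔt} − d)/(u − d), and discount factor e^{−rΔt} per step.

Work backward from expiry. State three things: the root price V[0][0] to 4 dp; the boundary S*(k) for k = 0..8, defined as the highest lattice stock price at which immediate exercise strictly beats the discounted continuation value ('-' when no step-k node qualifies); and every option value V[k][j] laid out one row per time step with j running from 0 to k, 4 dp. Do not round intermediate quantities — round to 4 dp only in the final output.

Δt=0.15156  u=1.07761  d=0.92798  q=0.49856  discount=0.99743
step 9 (expiry): payoffs max(K−S,0) = 69.6750 58.5549 45.6416 30.6462 13.2329 0.0000 0.0000 0.0000 0.0000 0.0000
step 8: (k=8,j=0): S=74.3173, (K−S)⁺=64.3227, hold=63.9659 ⇒ V=64.3227 exercise | (k=8,j=1): S=86.3006, (K−S)⁺=52.3394, hold=51.9827 ⇒ V=52.3394 exercise | (k=8,j=2): S=100.2160, (K−S)⁺=38.4240, hold=38.0673 ⇒ V=38.4240 exercise | (k=8,j=3): S=116.3752, (K−S)⁺=22.2648, hold=21.9081 ⇒ V=22.2648 exercise | (k=8,j=4): S=135.1400, (K−S)⁺=3.5000, hold=6.6184 ⇒ V=6.6184 continue | (k=8,j=5): S=156.9305, (K−S)⁺=0.0000, hold=0.0000 ⇒ V=0.0000 continue | (k=8,j=6): S=182.2346, (K−S)⁺=0.0000, hold=0.0000 ⇒ V=0.0000 continue | (k=8,j=7): S=211.6188, (K−S)⁺=0.0000, hold=0.0000 ⇒ V=0.0000 continue | (k=8,j=8): S=245.7410, (K−S)⁺=0.0000, hold=0.0000 ⇒ V=0.0000 continue  boundary S*=116.3752
step 7: (k=7,j=0): S=80.0851, (K−S)⁺=58.5549, hold=58.1981 ⇒ V=58.5549 exercise | (k=7,j=1): S=92.9984, (K−S)⁺=45.6416, hold=45.2849 ⇒ V=45.6416 exercise | (k=7,j=2): S=107.9938, (K−S)⁺=30.6462, hold=30.2895 ⇒ V=30.6462 exercise | (k=7,j=3): S=125.4071, (K−S)⁺=13.2329, hold=14.4268 ⇒ V=14.4268 continue | (k=7,j=4): S=145.6282, (K−S)⁺=0.0000, hold=3.3102 ⇒ V=3.3102 continue | (k=7,j=5): S=169.1099, (K−S)⁺=0.0000, hold=0.0000 ⇒ V=0.0000 continue | (k=7,j=6): S=196.3778, (K−S)⁺=0.0000, hold=0.0000 ⇒ V=0.0000 continue | (k=7,j=7): S=228.0426, (K−S)⁺=0.0000, hold=0.0000 ⇒ V=0.0000 continue  boundary S*=107.9938
step 6: (k=6,j=0): S=86.3006, (K−S)⁺=52.3394, hold=51.9827 ⇒ V=52.3394 exercise | (k=6,j=1): S=100.2160, (K−S)⁺=38.4240, hold=38.0673 ⇒ V=38.4240 exercise | (k=6,j=2): S=116.3752, (K−S)⁺=22.2648, hold=22.5018 ⇒ V=22.5018 continue | (k=6,j=3): S=135.1400, (K−S)⁺=3.5000, hold=8.8616 ⇒ V=8.8616 continue | (k=6,j=4): S=156.9305, (K−S)⁺=0.0000, hold=1.6556 ⇒ V=1.6556 continue | (k=6,j=5): S=182.2346, (K−S)⁺=0.0000, hold=0.0000 ⇒ V=0.0000 continue | (k=6,j=6): S=211.6188, (K−S)⁺=0.0000, hold=0.0000 ⇒ V=0.0000 continue  boundary S*=100.2160
step 5: (k=5,j=0): S=92.9984, (K−S)⁺=45.6416, hold=45.2849 ⇒ V=45.6416 exercise | (k=5,j=1): S=107.9938, (K−S)⁺=30.6462, hold=30.4073 ⇒ V=30.6462 exercise | (k=5,j=2): S=125.4071, (K−S)⁺=13.2329, hold=15.6609 ⇒ V=15.6609 continue | (k=5,j=3): S=145.6282, (K−S)⁺=0.0000, hold=5.2554 ⇒ V=5.2554 continue | (k=5,j=4): S=169.1099, (K−S)⁺=0.0000, hold=0.8280 ⇒ V=0.8280 continue | (k=5,j=5): S=196.3778, (K−S)⁺=0.0000, hold=0.0000 ⇒ V=0.0000 continue  boundary S*=107.9938
step 4: (k=4,j=0): S=100.2160, (K−S)⁺=38.4240, hold=38.0673 ⇒ V=38.4240 exercise | (k=4,j=1): S=116.3752, (K−S)⁺=22.2648, hold=23.1155 ⇒ V=23.1155 continue | (k=4,j=2): S=135.1400, (K−S)⁺=3.5000, hold=10.4461 ⇒ V=10.4461 continue | (k=4,j=3): S=156.9305, (K−S)⁺=0.0000, hold=3.0402 ⇒ V=3.0402 continue | (k=4,j=4): S=182.2346, (K−S)⁺=0.0000, hold=0.4141 ⇒ V=0.4141 continue  boundary S*=100.2160
step 3: (k=3,j=0): S=107.9938, (K−S)⁺=30.6462, hold=30.7125 ⇒ V=30.7125 continue | (k=3,j=1): S=125.4071, (K−S)⁺=13.2329, hold=16.7558 ⇒ V=16.7558 continue | (k=3,j=2): S=145.6282, (K−S)⁺=0.0000, hold=6.7364 ⇒ V=6.7364 continue | (k=3,j=3): S=169.1099, (K−S)⁺=0.0000, hold=1.7265 ⇒ V=1.7265 continue  boundary S*=-
step 2: (k=2,j=0): S=116.3752, (K−S)⁺=22.2648, hold=23.6931 ⇒ V=23.6931 continue | (k=2,j=1): S=135.1400, (K−S)⁺=3.5000, hold=11.7303 ⇒ V=11.7303 continue | (k=2,j=2): S=156.9305, (K−S)⁺=0.0000, hold=4.2278 ⇒ V=4.2278 continue  boundary S*=-
step 1: (k=1,j=0): S=125.4071, (K−S)⁺=13.2329, hold=17.6832 ⇒ V=17.6832 continue | (k=1,j=1): S=145.6282, (K−S)⁺=0.0000, hold=7.9692 ⇒ V=7.9692 continue  boundary S*=-
step 0: (k=0,j=0): S=135.1400, (K−S)⁺=3.5000, hold=12.8072 ⇒ V=12.8072 continue  boundary S*=-

price = 12.8072
boundary = - - - - 100.2160 107.9938 100.2160 107.9938 116.3752
tree:
12.8072
17.6832 7.9692
23.6931 11.7303 4.2278
30.7125 16.7558 6.7364 1.7265
38.4240 23.1155 10.4461 3.0402 0.4141
45.6416 30.6462 15.6609 5.2554 0.8280 0.0000
52.3394 38.4240 22.5018 8.8616 1.6556 0.0000 0.0000
58.5549 45.6416 30.6462 14.4268 3.3102 0.0000 0.0000 0.0000
64.3227 52.3394 38.4240 22.2648 6.6184 0.0000 0.0000 0.0000 0.0000
69.6750 58.5549 45.6416 30.6462 13.2329 0.0000 0.0000 0.0000 0.0000 0.0000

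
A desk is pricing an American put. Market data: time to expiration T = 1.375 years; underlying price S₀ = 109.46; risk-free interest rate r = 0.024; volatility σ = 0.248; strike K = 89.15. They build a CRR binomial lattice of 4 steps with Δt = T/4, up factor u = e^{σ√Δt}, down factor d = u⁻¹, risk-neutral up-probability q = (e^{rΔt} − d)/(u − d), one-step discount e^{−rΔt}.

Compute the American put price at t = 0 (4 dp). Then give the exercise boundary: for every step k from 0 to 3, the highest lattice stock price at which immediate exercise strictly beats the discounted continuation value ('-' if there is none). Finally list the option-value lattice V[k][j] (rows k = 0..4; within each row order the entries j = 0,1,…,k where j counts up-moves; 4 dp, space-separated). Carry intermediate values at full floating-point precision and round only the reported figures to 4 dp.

Δt=0.34375  u=1.15651  d=0.86467  q=0.49210  discount=0.99178
step 4 (expiry): payoffs max(K−S,0) = 27.9622 7.3110 0.0000 0.0000 0.0000
step 3: (k=3,j=0): S=70.7640, (K−S)⁺=18.3860, hold=17.6535 ⇒ V=18.3860 exercise | (k=3,j=1): S=94.6472, (K−S)⁺=0.0000, hold=3.6828 ⇒ V=3.6828 continue | (k=3,j=2): S=126.5911, (K−S)⁺=0.0000, hold=0.0000 ⇒ V=0.0000 continue | (k=3,j=3): S=169.3162, (K−S)⁺=0.0000, hold=0.0000 ⇒ V=0.0000 continue  boundary S*=70.7640
step 2: (k=2,j=0): S=81.8390, (K−S)⁺=7.3110, hold=11.0589 ⇒ V=11.0589 continue | (k=2,j=1): S=109.4600, (K−S)⁺=0.0000, hold=1.8551 ⇒ V=1.8551 continue | (k=2,j=2): S=146.4033, (K−S)⁺=0.0000, hold=0.0000 ⇒ V=0.0000 continue  boundary S*=-
step 1: (k=1,j=0): S=94.6472, (K−S)⁺=0.0000, hold=6.4761 ⇒ V=6.4761 continue | (k=1,j=1): S=126.5911, (K−S)⁺=0.0000, hold=0.9345 ⇒ V=0.9345 continue  boundary S*=-
step 0: (k=0,j=0): S=109.4600, (K−S)⁺=0.0000, hold=3.7183 ⇒ V=3.7183 continue  boundary S*=-

price = 3.7183
boundary = - - - 70.7640
tree:
3.7183
6.4761 0.9345
11.0589 1.8551 0.0000
18.3860 3.6828 0.0000 0.0000
27.9622 7.3110 0.0000 0.0000 0.0000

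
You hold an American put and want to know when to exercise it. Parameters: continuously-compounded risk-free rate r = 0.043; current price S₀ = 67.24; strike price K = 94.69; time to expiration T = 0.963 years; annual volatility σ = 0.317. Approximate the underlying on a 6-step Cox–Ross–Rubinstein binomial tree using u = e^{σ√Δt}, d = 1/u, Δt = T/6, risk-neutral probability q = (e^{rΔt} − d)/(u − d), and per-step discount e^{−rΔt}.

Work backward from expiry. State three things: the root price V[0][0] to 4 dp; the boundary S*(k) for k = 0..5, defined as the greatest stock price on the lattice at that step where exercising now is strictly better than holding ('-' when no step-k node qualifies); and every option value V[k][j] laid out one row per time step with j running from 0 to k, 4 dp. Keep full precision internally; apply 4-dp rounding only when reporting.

params: Δt=0.16050 u=1.13541 d=0.88074 q=0.49549 e^(-rΔt)=0.99312
t_6 payoffs: 63.3066 54.2315 42.5323 27.4500 8.0064 0.0000 0.0000
t_5: node(5,0) S=35.6332 payoff=59.0568 vs cont=58.4055 → 59.0568 [stop]  node(5,1) S=45.9372 payoff=48.7528 vs cont=48.1016 → 48.7528 [stop]  node(5,2) S=59.2207 payoff=35.4693 vs cont=34.8181 → 35.4693 [stop]  node(5,3) S=76.3453 payoff=18.3447 vs cont=17.6935 → 18.3447 [stop]  node(5,4) S=98.4218 payoff=0.0000 vs cont=4.0116 → 4.0116 [wait]  node(5,5) S=126.8821 payoff=0.0000 vs cont=0.0000 → 0.0000 [wait]  ⇒ S*(5)=76.3453
t_4: node(4,0) S=40.4585 payoff=54.2315 vs cont=53.5803 → 54.2315 [stop]  node(4,1) S=52.1577 payoff=42.5323 vs cont=41.8810 → 42.5323 [stop]  node(4,2) S=67.2400 payoff=27.4500 vs cont=26.7987 → 27.4500 [stop]  node(4,3) S=86.6836 payoff=8.0064 vs cont=11.1655 → 11.1655 [wait]  node(4,4) S=111.7495 payoff=0.0000 vs cont=2.0100 → 2.0100 [wait]  ⇒ S*(4)=67.2400
t_3: node(3,0) S=45.9372 payoff=48.7528 vs cont=48.1016 → 48.7528 [stop]  node(3,1) S=59.2207 payoff=35.4693 vs cont=34.8181 → 35.4693 [stop]  node(3,2) S=76.3453 payoff=18.3447 vs cont=19.2480 → 19.2480 [wait]  node(3,3) S=98.4218 payoff=0.0000 vs cont=6.5835 → 6.5835 [wait]  ⇒ S*(3)=59.2207
t_2: node(2,0) S=52.1577 payoff=42.5323 vs cont=41.8810 → 42.5323 [stop]  node(2,1) S=67.2400 payoff=27.4500 vs cont=27.2432 → 27.4500 [stop]  node(2,2) S=86.6836 payoff=8.0064 vs cont=12.8837 → 12.8837 [wait]  ⇒ S*(2)=67.2400
t_1: node(1,0) S=59.2207 payoff=35.4693 vs cont=34.8181 → 35.4693 [stop]  node(1,1) S=76.3453 payoff=18.3447 vs cont=20.0934 → 20.0934 [wait]  ⇒ S*(1)=59.2207
t_0: node(0,0) S=67.2400 payoff=27.4500 vs cont=27.6593 → 27.6593 [wait]  ⇒ S*(0)=-

price = 27.6593
boundary = - 59.2207 67.2400 59.2207 67.2400 76.3453
tree:
27.6593
35.4693 20.0934
42.5323 27.4500 12.8837
48.7528 35.4693 19.2480 6.5835
54.2315 42.5323 27.4500 11.1655 2.0100
59.0568 48.7528 35.4693 18.3447 4.0116 0.0000
63.3066 54.2315 42.5323 27.4500 8.0064 0.0000 0.0000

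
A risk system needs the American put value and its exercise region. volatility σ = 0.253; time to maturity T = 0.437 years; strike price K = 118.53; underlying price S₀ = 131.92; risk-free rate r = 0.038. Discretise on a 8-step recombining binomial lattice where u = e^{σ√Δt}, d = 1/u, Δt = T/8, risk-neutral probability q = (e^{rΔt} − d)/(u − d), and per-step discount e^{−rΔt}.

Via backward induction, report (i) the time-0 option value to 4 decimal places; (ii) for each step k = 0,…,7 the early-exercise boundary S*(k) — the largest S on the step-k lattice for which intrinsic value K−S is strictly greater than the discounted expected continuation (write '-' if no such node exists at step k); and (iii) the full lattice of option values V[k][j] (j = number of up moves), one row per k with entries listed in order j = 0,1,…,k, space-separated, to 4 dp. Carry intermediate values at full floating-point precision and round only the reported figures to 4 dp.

params: Δt=0.05462 u=1.06091 d=0.94258 q=0.50278 e^(-rΔt)=0.99793
t_8 payoffs: 36.3307 26.0115 14.3968 1.3240 0.0000 0.0000 0.0000 0.0000 0.0000
t_7: node(7,0) S=87.2064 payoff=31.3236 vs cont=31.0778 → 31.3236 [stop]  node(7,1) S=98.1542 payoff=20.3758 vs cont=20.1300 → 20.3758 [stop]  node(7,2) S=110.4764 payoff=8.0536 vs cont=7.8078 → 8.0536 [stop]  node(7,3) S=124.3456 payoff=0.0000 vs cont=0.6569 → 0.6569 [wait]  node(7,4) S=139.9558 payoff=0.0000 vs cont=0.0000 → 0.0000 [wait]  node(7,5) S=157.5258 payoff=0.0000 vs cont=0.0000 → 0.0000 [wait]  node(7,6) S=177.3014 payoff=0.0000 vs cont=0.0000 → 0.0000 [wait]  node(7,7) S=199.5597 payoff=0.0000 vs cont=0.0000 → 0.0000 [wait]  ⇒ S*(7)=110.4764
t_6: node(6,0) S=92.5185 payoff=26.0115 vs cont=25.7657 → 26.0115 [stop]  node(6,1) S=104.1332 payoff=14.3968 vs cont=14.1510 → 14.3968 [stop]  node(6,2) S=117.2060 payoff=1.3240 vs cont=4.3257 → 4.3257 [wait]  node(6,3) S=131.9200 payoff=0.0000 vs cont=0.3260 → 0.3260 [wait]  node(6,4) S=148.4811 payoff=0.0000 vs cont=0.0000 → 0.0000 [wait]  node(6,5) S=167.1214 payoff=0.0000 vs cont=0.0000 → 0.0000 [wait]  node(6,6) S=188.1017 payoff=0.0000 vs cont=0.0000 → 0.0000 [wait]  ⇒ S*(6)=104.1332
t_5: node(5,0) S=98.1542 payoff=20.3758 vs cont=20.1300 → 20.3758 [stop]  node(5,1) S=110.4764 payoff=8.0536 vs cont=9.3139 → 9.3139 [wait]  node(5,2) S=124.3456 payoff=0.0000 vs cont=2.3099 → 2.3099 [wait]  node(5,3) S=139.9558 payoff=0.0000 vs cont=0.1617 → 0.1617 [wait]  node(5,4) S=157.5258 payoff=0.0000 vs cont=0.0000 → 0.0000 [wait]  node(5,5) S=177.3014 payoff=0.0000 vs cont=0.0000 → 0.0000 [wait]  ⇒ S*(5)=98.1542
t_4: node(4,0) S=104.1332 payoff=14.3968 vs cont=14.7833 → 14.7833 [wait]  node(4,1) S=117.2060 payoff=1.3240 vs cont=5.7804 → 5.7804 [wait]  node(4,2) S=131.9200 payoff=0.0000 vs cont=1.2273 → 1.2273 [wait]  node(4,3) S=148.4811 payoff=0.0000 vs cont=0.0803 → 0.0803 [wait]  node(4,4) S=167.1214 payoff=0.0000 vs cont=0.0000 → 0.0000 [wait]  ⇒ S*(4)=-
t_3: node(3,0) S=110.4764 payoff=8.0536 vs cont=10.2355 → 10.2355 [wait]  node(3,1) S=124.3456 payoff=0.0000 vs cont=3.4839 → 3.4839 [wait]  node(3,2) S=139.9558 payoff=0.0000 vs cont=0.6492 → 0.6492 [wait]  node(3,3) S=157.5258 payoff=0.0000 vs cont=0.0398 → 0.0398 [wait]  ⇒ S*(3)=-
t_2: node(2,0) S=117.2060 payoff=1.3240 vs cont=6.8268 → 6.8268 [wait]  node(2,1) S=131.9200 payoff=0.0000 vs cont=2.0544 → 2.0544 [wait]  node(2,2) S=148.4811 payoff=0.0000 vs cont=0.3421 → 0.3421 [wait]  ⇒ S*(2)=-
t_1: node(1,0) S=124.3456 payoff=0.0000 vs cont=4.4181 → 4.4181 [wait]  node(1,1) S=139.9558 payoff=0.0000 vs cont=1.1910 → 1.1910 [wait]  ⇒ S*(1)=-
t_0: node(0,0) S=131.9200 payoff=0.0000 vs cont=2.7898 → 2.7898 [wait]  ⇒ S*(0)=-

price = 2.7898
boundary = - - - - - 98.1542 104.1332 110.4764
tree:
2.7898
4.4181 1.1910
6.8268 2.0544 0.3421
10.2355 3.4839 0.6492 0.0398
14.7833 5.7804 1.2273 0.0803 0.0000
20.3758 9.3139 2.3099 0.1617 0.0000 0.0000
26.0115 14.3968 4.3257 0.3260 0.0000 0.0000 0.0000
31.3236 20.3758 8.0536 0.6569 0.0000 0.0000 0.0000 0.0000
36.3307 26.0115 14.3968 1.3240 0.0000 0.0000 0.0000 0.0000 0.0000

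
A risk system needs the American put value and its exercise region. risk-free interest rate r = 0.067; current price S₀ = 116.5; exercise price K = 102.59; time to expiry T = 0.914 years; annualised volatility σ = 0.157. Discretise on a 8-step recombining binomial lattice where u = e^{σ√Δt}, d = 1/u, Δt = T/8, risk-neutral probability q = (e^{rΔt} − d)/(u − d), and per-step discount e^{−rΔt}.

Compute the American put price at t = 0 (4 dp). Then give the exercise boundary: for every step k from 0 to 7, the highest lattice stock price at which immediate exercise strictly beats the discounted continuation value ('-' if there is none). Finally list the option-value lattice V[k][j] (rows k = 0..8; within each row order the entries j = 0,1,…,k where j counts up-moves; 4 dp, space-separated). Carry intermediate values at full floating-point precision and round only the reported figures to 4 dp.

params: Δt=0.11425 u=1.05450 d=0.94832 q=0.55910 e^(-rΔt)=0.99237
t_8 payoffs: 26.3907 17.8585 8.3710 0.0000 0.0000 0.0000 0.0000 0.0000 0.0000
t_7: node(7,0) S=80.3522 payoff=22.2378 vs cont=21.4555 → 22.2378 [stop]  node(7,1) S=89.3494 payoff=13.2406 vs cont=12.4583 → 13.2406 [stop]  node(7,2) S=99.3540 payoff=3.2360 vs cont=3.6626 → 3.6626 [wait]  node(7,3) S=110.4788 payoff=0.0000 vs cont=0.0000 → 0.0000 [wait]  node(7,4) S=122.8493 payoff=0.0000 vs cont=0.0000 → 0.0000 [wait]  node(7,5) S=136.6050 payoff=0.0000 vs cont=0.0000 → 0.0000 [wait]  node(7,6) S=151.9009 payoff=0.0000 vs cont=0.0000 → 0.0000 [wait]  node(7,7) S=168.9095 payoff=0.0000 vs cont=0.0000 → 0.0000 [wait]  ⇒ S*(7)=89.3494
t_6: node(6,0) S=84.7315 payoff=17.8585 vs cont=17.0762 → 17.8585 [stop]  node(6,1) S=94.2190 payoff=8.3710 vs cont=7.8254 → 8.3710 [stop]  node(6,2) S=104.7688 payoff=0.0000 vs cont=1.6025 → 1.6025 [wait]  node(6,3) S=116.5000 payoff=0.0000 vs cont=0.0000 → 0.0000 [wait]  node(6,4) S=129.5447 payoff=0.0000 vs cont=0.0000 → 0.0000 [wait]  node(6,5) S=144.0501 payoff=0.0000 vs cont=0.0000 → 0.0000 [wait]  node(6,6) S=160.1796 payoff=0.0000 vs cont=0.0000 → 0.0000 [wait]  ⇒ S*(6)=94.2190
t_5: node(5,0) S=89.3494 payoff=13.2406 vs cont=12.4583 → 13.2406 [stop]  node(5,1) S=99.3540 payoff=3.2360 vs cont=4.5518 → 4.5518 [wait]  node(5,2) S=110.4788 payoff=0.0000 vs cont=0.7012 → 0.7012 [wait]  node(5,3) S=122.8493 payoff=0.0000 vs cont=0.0000 → 0.0000 [wait]  node(5,4) S=136.6050 payoff=0.0000 vs cont=0.0000 → 0.0000 [wait]  node(5,5) S=151.9009 payoff=0.0000 vs cont=0.0000 → 0.0000 [wait]  ⇒ S*(5)=89.3494
t_4: node(4,0) S=94.2190 payoff=8.3710 vs cont=8.3187 → 8.3710 [stop]  node(4,1) S=104.7688 payoff=0.0000 vs cont=2.3806 → 2.3806 [wait]  node(4,2) S=116.5000 payoff=0.0000 vs cont=0.3068 → 0.3068 [wait]  node(4,3) S=129.5447 payoff=0.0000 vs cont=0.0000 → 0.0000 [wait]  node(4,4) S=144.0501 payoff=0.0000 vs cont=0.0000 → 0.0000 [wait]  ⇒ S*(4)=94.2190
t_3: node(3,0) S=99.3540 payoff=3.2360 vs cont=4.9835 → 4.9835 [wait]  node(3,1) S=110.4788 payoff=0.0000 vs cont=1.2118 → 1.2118 [wait]  node(3,2) S=122.8493 payoff=0.0000 vs cont=0.1342 → 0.1342 [wait]  node(3,3) S=136.6050 payoff=0.0000 vs cont=0.0000 → 0.0000 [wait]  ⇒ S*(3)=-
t_2: node(2,0) S=104.7688 payoff=0.0000 vs cont=2.8528 → 2.8528 [wait]  node(2,1) S=116.5000 payoff=0.0000 vs cont=0.6047 → 0.6047 [wait]  node(2,2) S=129.5447 payoff=0.0000 vs cont=0.0587 → 0.0587 [wait]  ⇒ S*(2)=-
t_1: node(1,0) S=110.4788 payoff=0.0000 vs cont=1.5837 → 1.5837 [wait]  node(1,1) S=122.8493 payoff=0.0000 vs cont=0.2972 → 0.2972 [wait]  ⇒ S*(1)=-
t_0: node(0,0) S=116.5000 payoff=0.0000 vs cont=0.8578 → 0.8578 [wait]  ⇒ S*(0)=-

price = 0.8578
boundary = - - - - 94.2190 89.3494 94.2190 89.3494
tree:
0.8578
1.5837 0.2972
2.8528 0.6047 0.0587
4.9835 1.2118 0.1342 0.0000
8.3710 2.3806 0.3068 0.0000 0.0000
13.2406 4.5518 0.7012 0.0000 0.0000 0.0000
17.8585 8.3710 1.6025 0.0000 0.0000 0.0000 0.0000
22.2378 13.2406 3.6626 0.0000 0.0000 0.0000 0.0000 0.0000
26.3907 17.8585 8.3710 0.0000 0.0000 0.0000 0.0000 0.0000 0.0000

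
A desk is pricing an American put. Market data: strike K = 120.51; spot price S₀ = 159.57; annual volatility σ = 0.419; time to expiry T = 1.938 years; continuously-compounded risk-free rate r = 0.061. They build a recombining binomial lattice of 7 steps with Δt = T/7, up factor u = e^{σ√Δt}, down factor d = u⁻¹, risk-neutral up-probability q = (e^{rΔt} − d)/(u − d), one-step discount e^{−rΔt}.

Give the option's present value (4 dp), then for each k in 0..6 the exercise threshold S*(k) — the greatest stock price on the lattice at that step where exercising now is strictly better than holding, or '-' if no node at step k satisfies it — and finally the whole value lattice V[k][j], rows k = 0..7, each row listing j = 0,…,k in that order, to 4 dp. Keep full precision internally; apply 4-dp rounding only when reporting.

price = 11.3660
boundary = - - - - 66.0636 82.3587 66.0636
tree:
11.3660
17.7060 4.9916
26.7922 8.6204 1.2898
39.0896 14.5953 2.5393 0.0000
54.4464 24.0566 4.9994 0.0000 0.0000
67.5174 38.1513 9.8427 0.0000 0.0000 0.0000
78.0023 54.4464 19.3781 0.0000 0.0000 0.0000 0.0000
86.4126 67.5174 38.1513 0.0000 0.0000 0.0000 0.0000 0.0000

Δt=0.27686, u=1.24666, d=0.80214, q=0.48342, disc=e^(-rΔt)=0.98325
k=7 terminal: V=max(K-S,0) → 86.4126 67.5174 38.1513 0.0000 0.0000 0.0000 0.0000 0.0000
k=6: j=0 S=42.5077 intr=78.0023 cont=75.9842 V=78.0023[EX]; j=1 S=66.0636 intr=54.4464 cont=52.4283 V=54.4464[EX]; j=2 S=102.6731 intr=17.8369 cont=19.3781 V=19.3781[hold]; j=3 S=159.5700 intr=0.0000 cont=0.0000 V=0.0000[hold]; j=4 S=247.9966 intr=0.0000 cont=0.0000 V=0.0000[hold]; j=5 S=385.4252 intr=0.0000 cont=0.0000 V=0.0000[hold]; j=6 S=599.0107 intr=0.0000 cont=0.0000 V=0.0000[hold]  S*(6)=66.0636
k=5: j=0 S=52.9926 intr=67.5174 cont=65.4993 V=67.5174[EX]; j=1 S=82.3587 intr=38.1513 cont=36.8658 V=38.1513[EX]; j=2 S=127.9982 intr=0.0000 cont=9.8427 V=9.8427[hold]; j=3 S=198.9292 intr=0.0000 cont=0.0000 V=0.0000[hold]; j=4 S=309.1669 intr=0.0000 cont=0.0000 V=0.0000[hold]; j=5 S=480.4933 intr=0.0000 cont=0.0000 V=0.0000[hold]  S*(5)=82.3587
k=4: j=0 S=66.0636 intr=54.4464 cont=52.4283 V=54.4464[EX]; j=1 S=102.6731 intr=17.8369 cont=24.0566 V=24.0566[hold]; j=2 S=159.5700 intr=0.0000 cont=4.9994 V=4.9994[hold]; j=3 S=247.9966 intr=0.0000 cont=0.0000 V=0.0000[hold]; j=4 S=385.4252 intr=0.0000 cont=0.0000 V=0.0000[hold]  S*(4)=66.0636
k=3: j=0 S=82.3587 intr=38.1513 cont=39.0896 V=39.0896[hold]; j=1 S=127.9982 intr=0.0000 cont=14.5953 V=14.5953[hold]; j=2 S=198.9292 intr=0.0000 cont=2.5393 V=2.5393[hold]; j=3 S=309.1669 intr=0.0000 cont=0.0000 V=0.0000[hold]  S*(3)=-
k=2: j=0 S=102.6731 intr=17.8369 cont=26.7922 V=26.7922[hold]; j=1 S=159.5700 intr=0.0000 cont=8.6204 V=8.6204[hold]; j=2 S=247.9966 intr=0.0000 cont=1.2898 V=1.2898[hold]  S*(2)=-
k=1: j=0 S=127.9982 intr=0.0000 cont=17.7060 V=17.7060[hold]; j=1 S=198.9292 intr=0.0000 cont=4.9916 V=4.9916[hold]  S*(1)=-
k=0: j=0 S=159.5700 intr=0.0000 cont=11.3660 V=11.3660[hold]  S*(0)=-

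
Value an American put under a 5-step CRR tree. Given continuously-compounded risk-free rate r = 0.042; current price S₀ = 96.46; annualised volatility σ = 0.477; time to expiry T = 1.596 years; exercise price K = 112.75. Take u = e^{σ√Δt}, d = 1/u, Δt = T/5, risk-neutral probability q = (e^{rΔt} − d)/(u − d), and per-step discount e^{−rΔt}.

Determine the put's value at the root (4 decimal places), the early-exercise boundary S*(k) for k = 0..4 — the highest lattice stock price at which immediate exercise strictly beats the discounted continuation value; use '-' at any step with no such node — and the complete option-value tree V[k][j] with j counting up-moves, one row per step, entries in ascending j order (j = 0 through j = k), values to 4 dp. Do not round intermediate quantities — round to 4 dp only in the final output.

params: Δt=0.31920 u=1.30930 d=0.76377 q=0.45777 e^(-rΔt)=0.98668
t_5 payoffs: 87.6804 69.7739 39.0772 0.0000 0.0000 0.0000
t_4: node(4,0) S=32.8237 payoff=79.9263 vs cont=78.4248 → 79.9263 [stop]  node(4,1) S=56.2688 payoff=56.4812 vs cont=54.9798 → 56.4812 [stop]  node(4,2) S=96.4600 payoff=16.2900 vs cont=20.9066 → 20.9066 [wait]  node(4,3) S=165.3587 payoff=0.0000 vs cont=0.0000 → 0.0000 [wait]  node(4,4) S=283.4700 payoff=0.0000 vs cont=0.0000 → 0.0000 [wait]  ⇒ S*(4)=56.2688
t_3: node(3,0) S=42.9761 payoff=69.7739 vs cont=68.2724 → 69.7739 [stop]  node(3,1) S=73.6728 payoff=39.0772 vs cont=39.6609 → 39.6609 [wait]  node(3,2) S=126.2953 payoff=0.0000 vs cont=11.1852 → 11.1852 [wait]  node(3,3) S=216.5046 payoff=0.0000 vs cont=0.0000 → 0.0000 [wait]  ⇒ S*(3)=42.9761
t_2: node(2,0) S=56.2688 payoff=56.4812 vs cont=55.2434 → 56.4812 [stop]  node(2,1) S=96.4600 payoff=16.2900 vs cont=26.2710 → 26.2710 [wait]  node(2,2) S=165.3587 payoff=0.0000 vs cont=5.9842 → 5.9842 [wait]  ⇒ S*(2)=56.2688
t_1: node(1,0) S=73.6728 payoff=39.0772 vs cont=42.0838 → 42.0838 [wait]  node(1,1) S=126.2953 payoff=0.0000 vs cont=16.7581 → 16.7581 [wait]  ⇒ S*(1)=-
t_0: node(0,0) S=96.4600 payoff=16.2900 vs cont=30.0844 → 30.0844 [wait]  ⇒ S*(0)=-

price = 30.0844
boundary = - - 56.2688 42.9761 56.2688
tree:
30.0844
42.0838 16.7581
56.4812 26.2710 5.9842
69.7739 39.6609 11.1852 0.0000
79.9263 56.4812 20.9066 0.0000 0.0000
87.6804 69.7739 39.0772 0.0000 0.0000 0.0000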